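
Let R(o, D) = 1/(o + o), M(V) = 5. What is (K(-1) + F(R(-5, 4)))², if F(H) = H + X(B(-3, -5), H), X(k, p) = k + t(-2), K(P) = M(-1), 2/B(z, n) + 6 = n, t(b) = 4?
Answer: 919681/12100 ≈ 76.007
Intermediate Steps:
B(z, n) = 2/(-6 + n)
K(P) = 5
R(o, D) = 1/(2*o)
X(k, p) = 4 + k (X(k, p) = k + 4 = 4 + k)
F(H) = 42/11 + H (F(H) = H + (4 + 2/(-6 - 5)) = H + (4 + 2/(-11)) = H + (4 + 2*(-1/11)) = H + (4 - 2/11) = H + 42/11 = 42/11 + H)
(K(-1) + F(R(-5, 4)))² = (5 + (42/11 + (½)/(-5)))² = (5 + (42/11 + (½)*(-⅕)))² = (5 + (42/11 - ⅒))² = (5 + 409/110)² = (959/110)² = 919681/12100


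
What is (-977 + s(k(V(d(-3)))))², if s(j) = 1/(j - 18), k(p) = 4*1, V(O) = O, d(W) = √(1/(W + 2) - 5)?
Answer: 187115041/196 ≈ 9.5467e+5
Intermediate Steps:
d(W) = √(-5 + 1/(2 + W)) (d(W) = √(1/(2 + W) - 5) = √(-5 + 1/(2 + W)))
k(p) = 4
s(j) = 1/(-18 + j)
(-977 + s(k(V(d(-3)))))² = (-977 + 1/(-18 + 4))² = (-977 + 1/(-14))² = (-977 - 1/14)² = (-13679/14)² = 187115041/196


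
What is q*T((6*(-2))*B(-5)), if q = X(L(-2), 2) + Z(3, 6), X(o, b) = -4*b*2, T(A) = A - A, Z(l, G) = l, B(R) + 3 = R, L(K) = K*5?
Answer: 0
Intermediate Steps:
L(K) = 5*K
B(R) = -3 + R
T(A) = 0
X(o, b) = -8*b
q = -13 (q = -8*2 + 3 = -16 + 3 = -13)
q*T((6*(-2))*B(-5)) = -13*0 = 0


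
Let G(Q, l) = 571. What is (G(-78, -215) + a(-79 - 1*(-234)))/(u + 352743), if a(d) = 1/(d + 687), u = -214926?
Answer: 160261/38680638 ≈ 0.0041432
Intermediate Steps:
a(d) = 1/(687 + d)
(G(-78, -215) + a(-79 - 1*(-234)))/(u + 352743) = (571 + 1/(687 + (-79 - 1*(-234))))/(-214926 + 352743) = (571 + 1/(687 + (-79 + 234)))/137817 = (571 + 1/(687 + 155))*(1/137817) = (571 + 1/842)*(1/137817) = (480783/842)*(1/137817) = 160261/38680638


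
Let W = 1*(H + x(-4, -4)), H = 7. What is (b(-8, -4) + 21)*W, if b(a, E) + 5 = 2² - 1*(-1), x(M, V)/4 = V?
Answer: -189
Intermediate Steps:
x(M, V) = 4*V
b(a, E) = 0 (b(a, E) = -5 + (2² - 1*(-1)) = -5 + (4 + 1) = -5 + 5 = 0)
W = -9 (W = 1*(7 + 4*(-4)) = 1*(7 - 16) = 1*(-9) = -9)
(b(-8, -4) + 21)*W = (0 + 21)*(-9) = 21*(-9) = -189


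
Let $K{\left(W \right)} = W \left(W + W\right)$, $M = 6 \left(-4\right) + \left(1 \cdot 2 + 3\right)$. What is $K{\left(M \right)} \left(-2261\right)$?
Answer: $-1632442$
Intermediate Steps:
$M = -19$ ($M = -24 + \left(2 + 3\right) = -24 + 5 = -19$)
$K{\left(W \right)} = 2 W^{2}$ ($K{\left(W \right)} = W 2 W = 2 W^{2}$)
$K{\left(M \right)} \left(-2261\right) = 2 \left(-19\right)^{2} \left(-2261\right) = 2 \cdot 361 \left(-2261\right) = 722 \left(-2261\right) = -1632442$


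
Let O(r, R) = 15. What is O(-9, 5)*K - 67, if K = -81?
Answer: -1282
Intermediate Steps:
O(-9, 5)*K - 67 = 15*(-81) - 67 = -1215 - 67 = -1282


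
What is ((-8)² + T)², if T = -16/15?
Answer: 891136/225 ≈ 3960.6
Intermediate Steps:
T = -16/15 ≈ -1.0667
((-8)² + T)² = ((-8)² - 16/15)² = (64 - 16/15)² = (944/15)² = 891136/225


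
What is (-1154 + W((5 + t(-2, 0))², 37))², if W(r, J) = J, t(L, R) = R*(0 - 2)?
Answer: 1247689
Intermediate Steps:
t(L, R) = -2*R (t(L, R) = R*(-2) = -2*R)
(-1154 + W((5 + t(-2, 0))², 37))² = (-1154 + 37)² = (-1117)² = 1247689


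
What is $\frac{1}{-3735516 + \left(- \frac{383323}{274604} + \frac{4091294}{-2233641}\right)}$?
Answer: $- \frac{613366753164}{2291243300003839243} \approx -2.677 \cdot 10^{-7}$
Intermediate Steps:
$\frac{1}{-3735516 + \left(- \frac{383323}{274604} + \frac{4091294}{-2233641}\right)} = \frac{1}{-3735516 + \left(\left(-383323\right) \frac{1}{274604} + 4091294 \left(- \frac{1}{2233641}\right)\right)} = \frac{1}{-3735516 - \frac{1979691666619}{613366753164}} = \frac{1}{- \frac{2291243300003839243}{613366753164}} = - \frac{613366753164}{2291243300003839243}$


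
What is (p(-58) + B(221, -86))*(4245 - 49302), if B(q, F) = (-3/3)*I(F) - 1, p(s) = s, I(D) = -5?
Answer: 2433078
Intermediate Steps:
B(q, F) = 4 (B(q, F) = -3/3*(-5) - 1 = -3*⅓*(-5) - 1 = -1*(-5) - 1 = 5 - 1 = 4)
(p(-58) + B(221, -86))*(4245 - 49302) = (-58 + 4)*(4245 - 49302) = -54*(-45057) = 2433078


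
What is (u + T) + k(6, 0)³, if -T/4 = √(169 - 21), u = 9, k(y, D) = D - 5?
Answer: -116 - 8*√37 ≈ -164.66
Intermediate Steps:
k(y, D) = -5 + D
T = -8*√37 (T = -4*√(169 - 21) = -8*√37 ≈ -48.662)
(u + T) + k(6, 0)³ = (9 - 8*√37) + (-5 + 0)³ = (9 - 8*√37) + (-5)³ = (9 - 8*√37) - 125 = -116 - 8*√37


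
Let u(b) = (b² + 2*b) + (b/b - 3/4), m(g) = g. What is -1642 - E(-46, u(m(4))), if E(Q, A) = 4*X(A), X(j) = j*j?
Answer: -15977/4 ≈ -3994.3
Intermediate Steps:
X(j) = j²
u(b) = ¼ + b² + 2*b (u(b) = (b² + 2*b) + (1 - 3*¼) = (b² + 2*b) + (1 - ¾) = (b² + 2*b) + ¼ = ¼ + b² + 2*b)
E(Q, A) = 4*A²
-1642 - E(-46, u(m(4))) = -1642 - 4*(¼ + 4² + 2*4)² = -1642 - 4*(¼ + 16 + 8)² = -1642 - 4*(97/4)² = -1642 - 4*9409/16 = -1642 - 1*9409/4 = -1642 - 9409/4 = -15977/4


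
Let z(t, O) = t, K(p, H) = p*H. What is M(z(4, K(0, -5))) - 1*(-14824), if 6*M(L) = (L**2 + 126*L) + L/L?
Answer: 89465/6 ≈ 14911.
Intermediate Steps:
K(p, H) = H*p
M(L) = 1/6 + 21*L + L**2/6 (M(L) = ((L**2 + 126*L) + L/L)/6 = ((L**2 + 126*L) + 1)/6 = (1 + L**2 + 126*L)/6 = 1/6 + 21*L + L**2/6)
M(z(4, K(0, -5))) - 1*(-14824) = (1/6 + 21*4 + (1/6)*4**2) - 1*(-14824) = (1/6 + 84 + (1/6)*16) + 14824 = (1/6 + 84 + 8/3) + 14824 = 521/6 + 14824 = 89465/6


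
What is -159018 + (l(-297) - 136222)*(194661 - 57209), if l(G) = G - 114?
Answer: -18780638134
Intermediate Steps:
l(G) = -114 + G
-159018 + (l(-297) - 136222)*(194661 - 57209) = -159018 + ((-114 - 297) - 136222)*(194661 - 57209) = -159018 + (-411 - 136222)*137452 = -159018 - 136633*137452 = -159018 - 18780479116 = -18780638134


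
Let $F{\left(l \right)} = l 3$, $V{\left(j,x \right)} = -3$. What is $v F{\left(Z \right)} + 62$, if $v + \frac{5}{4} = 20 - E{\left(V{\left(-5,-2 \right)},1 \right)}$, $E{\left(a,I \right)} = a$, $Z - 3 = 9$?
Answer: $845$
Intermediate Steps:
$Z = 12$ ($Z = 3 + 9 = 12$)
$F{\left(l \right)} = 3 l$
$v = \frac{87}{4}$ ($v = - \frac{5}{4} + \left(20 - -3\right) = - \frac{5}{4} + \left(20 + 3\right) = - \frac{5}{4} + 23 = \frac{87}{4} \approx 21.75$)
$v F{\left(Z \right)} + 62 = \frac{87 \cdot 3 \cdot 12}{4} + 62 = \frac{87}{4} \cdot 36 + 62 = 783 + 62 = 845$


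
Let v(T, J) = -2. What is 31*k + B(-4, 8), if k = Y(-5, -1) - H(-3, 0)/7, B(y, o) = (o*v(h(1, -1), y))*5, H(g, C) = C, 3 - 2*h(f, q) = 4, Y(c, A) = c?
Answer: -235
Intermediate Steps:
h(f, q) = -½ (h(f, q) = 3/2 - ½*4 = 3/2 - 2 = -½)
B(y, o) = -10*o (B(y, o) = (o*(-2))*5 = -2*o*5 = -10*o)
k = -5 (k = -5 - 0/7 = -5 - 1*0 = -5 + 0 = -5)
31*k + B(-4, 8) = 31*(-5) - 10*8 = -155 - 80 = -235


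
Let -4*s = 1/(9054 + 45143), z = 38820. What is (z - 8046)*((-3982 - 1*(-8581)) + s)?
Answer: 15340962265257/108394 ≈ 1.4153e+8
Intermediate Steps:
s = -1/216788 (s = -1/(4*(9054 + 45143)) = -¼/54197 = -¼*1/54197 = -1/216788 ≈ -4.6128e-6)
(z - 8046)*((-3982 - 1*(-8581)) + s) = (38820 - 8046)*((-3982 - 1*(-8581)) - 1/216788) = 30774*((-3982 + 8581) - 1/216788) = 30774*(4599 - 1/216788) = 30774*(997008011/216788) = 15340962265257/108394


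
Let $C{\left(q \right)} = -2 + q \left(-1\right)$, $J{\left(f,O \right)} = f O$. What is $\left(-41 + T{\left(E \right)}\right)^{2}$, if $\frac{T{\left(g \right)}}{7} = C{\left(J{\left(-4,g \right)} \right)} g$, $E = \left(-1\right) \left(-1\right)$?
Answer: $729$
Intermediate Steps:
$J{\left(f,O \right)} = O f$
$C{\left(q \right)} = -2 - q$
$E = 1$
$T{\left(g \right)} = 7 g \left(-2 + 4 g\right)$ ($T{\left(g \right)} = 7 \left(-2 - g \left(-4\right)\right) g = 7 \left(-2 - - 4 g\right) g = 7 \left(-2 + 4 g\right) g = 7 g \left(-2 + 4 g\right)$)
$\left(-41 + T{\left(E \right)}\right)^{2} = \left(-41 + 14 \cdot 1 \left(-1 + 2 \cdot 1\right)\right)^{2} = \left(-41 + 14 \cdot 1 \left(-1 + 2\right)\right)^{2} = \left(-41 + 14 \cdot 1 \cdot 1\right)^{2} = \left(-41 + 14\right)^{2} = \left(-27\right)^{2} = 729$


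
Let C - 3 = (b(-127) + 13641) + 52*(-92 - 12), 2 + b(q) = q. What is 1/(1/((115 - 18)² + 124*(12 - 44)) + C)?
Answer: 5441/44110188 ≈ 0.00012335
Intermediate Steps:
b(q) = -2 + q
C = 8107 (C = 3 + (((-2 - 127) + 13641) + 52*(-92 - 12)) = 3 + ((-129 + 13641) + 52*(-104)) = 3 + (13512 - 5408) = 3 + 8104 = 8107)
1/(1/((115 - 18)² + 124*(12 - 44)) + C) = 1/(1/((115 - 18)² + 124*(12 - 44)) + 8107) = 1/(1/(97² + 124*(-32)) + 8107) = 1/(1/(9409 - 3968) + 8107) = 1/(1/5441 + 8107) = 1/(44110188/5441) = 5441/44110188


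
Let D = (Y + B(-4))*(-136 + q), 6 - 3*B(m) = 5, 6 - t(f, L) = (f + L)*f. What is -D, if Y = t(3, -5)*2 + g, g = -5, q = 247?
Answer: -2146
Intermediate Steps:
t(f, L) = 6 - f*(L + f) (t(f, L) = 6 - (f + L)*f = 6 - (L + f)*f = 6 - f*(L + f))
B(m) = ⅓ (B(m) = 2 - ⅓*5 = 2 - 5/3 = ⅓)
Y = 19 (Y = (6 - 1*3² - 1*(-5)*3)*2 - 5 = (6 - 1*9 + 15)*2 - 5 = (6 - 9 + 15)*2 - 5 = 12*2 - 5 = 24 - 5 = 19)
D = 2146 (D = (19 + ⅓)*(-136 + 247) = (58/3)*111 = 2146)
-D = -1*2146 = -2146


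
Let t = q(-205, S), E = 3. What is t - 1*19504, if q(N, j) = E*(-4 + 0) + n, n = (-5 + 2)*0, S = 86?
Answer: -19516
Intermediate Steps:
n = 0 (n = -3*0 = 0)
q(N, j) = -12 (q(N, j) = 3*(-4 + 0) + 0 = 3*(-4) + 0 = -12 + 0 = -12)
t = -12
t - 1*19504 = -12 - 1*19504 = -12 - 19504 = -19516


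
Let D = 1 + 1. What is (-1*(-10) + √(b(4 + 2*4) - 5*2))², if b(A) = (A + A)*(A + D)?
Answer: (10 + √326)² ≈ 787.11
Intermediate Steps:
D = 2
b(A) = 2*A*(2 + A) (b(A) = (A + A)*(A + 2) = (2*A)*(2 + A) = 2*A*(2 + A))
(-1*(-10) + √(b(4 + 2*4) - 5*2))² = (-1*(-10) + √(2*(4 + 2*4)*(2 + (4 + 2*4)) - 5*2))² = (10 + √(2*(4 + 8)*(2 + (4 + 8)) - 10))² = (10 + √(2*12*(2 + 12) - 10))² = (10 + √(2*12*14 - 10))² = (10 + √(336 - 10))² = (10 + √326)²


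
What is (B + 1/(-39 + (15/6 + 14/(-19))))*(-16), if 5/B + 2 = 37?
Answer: -18384/9905 ≈ -1.8560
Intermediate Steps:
B = ⅐ (B = 5/(-2 + 37) = 5/35 = 5*(1/35) = ⅐ ≈ 0.14286)
(B + 1/(-39 + (15/6 + 14/(-19))))*(-16) = (⅐ + 1/(-39 + (15/6 + 14/(-19))))*(-16) = (⅐ + 1/(-39 + (15*(⅙) + 14*(-1/19))))*(-16) = (⅐ + 1/(-39 + (5/2 - 14/19)))*(-16) = (⅐ + 1/(-39 + 67/38))*(-16) = (⅐ + 1/(-1415/38))*(-16) = (⅐ - 38/1415)*(-16) = (1149/9905)*(-16) = -18384/9905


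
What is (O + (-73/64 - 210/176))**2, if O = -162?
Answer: 13384407481/495616 ≈ 27006.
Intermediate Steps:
(O + (-73/64 - 210/176))**2 = (-162 + (-73/64 - 210/176))**2 = (-162 + (-73*1/64 - 210*1/176))**2 = (-162 + (-73/64 - 105/88))**2 = (-162 - 1643/704)**2 = (-115691/704)**2 = 13384407481/495616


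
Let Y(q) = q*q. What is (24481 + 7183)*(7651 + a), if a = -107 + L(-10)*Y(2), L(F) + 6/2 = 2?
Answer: 238746560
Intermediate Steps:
Y(q) = q**2
L(F) = -1 (L(F) = -3 + 2 = -1)
a = -111 (a = -107 - 1*2**2 = -107 - 1*4 = -107 - 4 = -111)
(24481 + 7183)*(7651 + a) = (24481 + 7183)*(7651 - 111) = 31664*7540 = 238746560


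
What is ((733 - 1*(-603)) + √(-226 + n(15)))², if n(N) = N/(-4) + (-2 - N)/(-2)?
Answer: (2672 + I*√885)²/4 ≈ 1.7847e+6 + 39745.0*I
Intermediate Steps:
n(N) = 1 + N/4 (n(N) = N*(-¼) + (-2 - N)*(-½) = -N/4 + (1 + N/2) = 1 + N/4)
((733 - 1*(-603)) + √(-226 + n(15)))² = ((733 - 1*(-603)) + √(-226 + (1 + (¼)*15)))² = ((733 + 603) + √(-226 + (1 + 15/4)))² = (1336 + √(-226 + 19/4))² = (1336 + √(-885/4))² = (1336 + I*√885/2)²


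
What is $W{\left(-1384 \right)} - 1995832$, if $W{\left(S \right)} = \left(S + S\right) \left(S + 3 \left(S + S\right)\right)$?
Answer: $24820552$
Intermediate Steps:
$W{\left(S \right)} = 14 S^{2}$ ($W{\left(S \right)} = 2 S \left(S + 3 \cdot 2 S\right) = 2 S \left(S + 6 S\right) = 2 S 7 S = 14 S^{2}$)
$W{\left(-1384 \right)} - 1995832 = 14 \left(-1384\right)^{2} - 1995832 = 14 \cdot 1915456 - 1995832 = 26816384 - 1995832 = 24820552$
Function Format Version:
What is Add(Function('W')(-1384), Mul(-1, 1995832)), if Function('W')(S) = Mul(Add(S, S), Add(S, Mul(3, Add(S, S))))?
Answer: 24820552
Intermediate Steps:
Function('W')(S) = Mul(14, Pow(S, 2)) (Function('W')(S) = Mul(Mul(2, S), Add(S, Mul(3, Mul(2, S)))) = Mul(Mul(2, S), Add(S, Mul(6, S))) = Mul(Mul(2, S), Mul(7, S)) = Mul(14, Pow(S, 2)))
Add(Function('W')(-1384), Mul(-1, 1995832)) = Add(Mul(14, Pow(-1384, 2)), Mul(-1, 1995832)) = Add(Mul(14, 1915456), -1995832) = Add(26816384, -1995832) = 24820552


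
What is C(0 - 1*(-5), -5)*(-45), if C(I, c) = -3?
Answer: 135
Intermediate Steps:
C(0 - 1*(-5), -5)*(-45) = -3*(-45) = 135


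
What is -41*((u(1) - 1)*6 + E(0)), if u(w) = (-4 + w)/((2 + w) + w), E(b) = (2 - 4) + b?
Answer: 1025/2 ≈ 512.50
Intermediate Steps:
E(b) = -2 + b
u(w) = (-4 + w)/(2 + 2*w)
-41*((u(1) - 1)*6 + E(0)) = -41*(((-4 + 1)/(2*(1 + 1)) - 1)*6 + (-2 + 0)) = -41*(((½)*(-3)/2 - 1)*6 - 2) = -41*(((½)*(½)*(-3) - 1)*6 - 2) = -41*((-¾ - 1)*6 - 2) = -41*(-7/4*6 - 2) = -41*(-21/2 - 2) = -41*(-25/2) = 1025/2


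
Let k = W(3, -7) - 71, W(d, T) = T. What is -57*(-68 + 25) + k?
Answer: 2373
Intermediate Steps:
k = -78 (k = -7 - 71 = -78)
-57*(-68 + 25) + k = -57*(-68 + 25) - 78 = -57*(-43) - 78 = 2451 - 78 = 2373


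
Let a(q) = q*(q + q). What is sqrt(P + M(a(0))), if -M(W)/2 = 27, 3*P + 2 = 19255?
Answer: sqrt(57273)/3 ≈ 79.773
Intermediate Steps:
P = 19253/3 (P = -2/3 + (1/3)*19255 = -2/3 + 19255/3 = 19253/3 ≈ 6417.7)
a(q) = 2*q**2 (a(q) = q*(2*q) = 2*q**2)
M(W) = -54 (M(W) = -2*27 = -54)
sqrt(P + M(a(0))) = sqrt(19253/3 - 54) = sqrt(19091/3) = sqrt(57273)/3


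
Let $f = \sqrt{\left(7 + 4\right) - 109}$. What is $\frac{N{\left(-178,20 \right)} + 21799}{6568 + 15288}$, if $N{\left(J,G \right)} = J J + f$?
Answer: $\frac{53483}{21856} + \frac{7 i \sqrt{2}}{21856} \approx 2.4471 + 0.00045294 i$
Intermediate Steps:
$f = 7 i \sqrt{2}$ ($f = \sqrt{11 - 109} = \sqrt{-98} = 7 i \sqrt{2} \approx 9.8995 i$)
$N{\left(J,G \right)} = J^{2} + 7 i \sqrt{2}$ ($N{\left(J,G \right)} = J J + 7 i \sqrt{2} = J^{2} + 7 i \sqrt{2}$)
$\frac{N{\left(-178,20 \right)} + 21799}{6568 + 15288} = \frac{\left(\left(-178\right)^{2} + 7 i \sqrt{2}\right) + 21799}{6568 + 15288} = \frac{\left(31684 + 7 i \sqrt{2}\right) + 21799}{21856} = \left(53483 + 7 i \sqrt{2}\right) \frac{1}{21856} = \frac{53483}{21856} + \frac{7 i \sqrt{2}}{21856}$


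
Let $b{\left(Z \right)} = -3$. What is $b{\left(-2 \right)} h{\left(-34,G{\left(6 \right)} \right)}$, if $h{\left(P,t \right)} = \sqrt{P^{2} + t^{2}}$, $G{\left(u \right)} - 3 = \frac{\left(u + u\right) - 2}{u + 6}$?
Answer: $- \frac{\sqrt{42145}}{2} \approx -102.65$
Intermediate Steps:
$G{\left(u \right)} = 3 + \frac{-2 + 2 u}{6 + u}$ ($G{\left(u \right)} = 3 + \frac{\left(u + u\right) - 2}{u + 6} = 3 + \frac{2 u - 2}{6 + u} = 3 + \frac{-2 + 2 u}{6 + u}$)
$b{\left(-2 \right)} h{\left(-34,G{\left(6 \right)} \right)} = - 3 \sqrt{\left(-34\right)^{2} + \left(\frac{16 + 5 \cdot 6}{6 + 6}\right)^{2}} = - 3 \sqrt{1156 + \left(\frac{16 + 30}{12}\right)^{2}} = - 3 \sqrt{1156 + \left(\frac{1}{12} \cdot 46\right)^{2}} = - 3 \sqrt{1156 + \left(\frac{23}{6}\right)^{2}} = - 3 \sqrt{1156 + \frac{529}{36}} = - 3 \sqrt{\frac{42145}{36}} = - 3 \frac{\sqrt{42145}}{6} = - \frac{\sqrt{42145}}{2}$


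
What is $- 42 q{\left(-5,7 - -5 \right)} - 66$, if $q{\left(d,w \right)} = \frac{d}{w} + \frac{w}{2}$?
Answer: $- \frac{601}{2} \approx -300.5$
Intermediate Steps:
$q{\left(d,w \right)} = \frac{w}{2} + \frac{d}{w}$ ($q{\left(d,w \right)} = \frac{d}{w} + w \frac{1}{2} = \frac{d}{w} + \frac{w}{2} = \frac{w}{2} + \frac{d}{w}$)
$- 42 q{\left(-5,7 - -5 \right)} - 66 = - 42 \left(\frac{7 - -5}{2} - \frac{5}{7 - -5}\right) - 66 = - 42 \left(\frac{7 + 5}{2} - \frac{5}{7 + 5}\right) - 66 = - 42 \left(\frac{1}{2} \cdot 12 - \frac{5}{12}\right) - 66 = - 42 \left(6 - \frac{5}{12}\right) - 66 = \left(-42\right) \frac{67}{12} - 66 = - \frac{469}{2} - 66 = - \frac{601}{2}$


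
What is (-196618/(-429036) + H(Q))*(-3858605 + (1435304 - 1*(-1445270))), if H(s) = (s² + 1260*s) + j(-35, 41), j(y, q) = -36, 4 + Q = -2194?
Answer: -432553070777579483/214518 ≈ -2.0164e+12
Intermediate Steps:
Q = -2198 (Q = -4 - 2194 = -2198)
H(s) = -36 + s² + 1260*s (H(s) = (s² + 1260*s) - 36 = -36 + s² + 1260*s)
(-196618/(-429036) + H(Q))*(-3858605 + (1435304 - 1*(-1445270))) = (-196618/(-429036) + (-36 + (-2198)² + 1260*(-2198)))*(-3858605 + (1435304 - 1*(-1445270))) = (-196618*(-1/429036) + (-36 + 4831204 - 2769480))*(-3858605 + (1435304 + 1445270)) = (98309/214518 + 2061688)*(-3858605 + 2880574) = (442269284693/214518)*(-978031) = -432553070777579483/214518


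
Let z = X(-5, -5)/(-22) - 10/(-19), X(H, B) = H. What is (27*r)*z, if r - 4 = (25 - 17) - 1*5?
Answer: 59535/418 ≈ 142.43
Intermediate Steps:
r = 7 (r = 4 + ((25 - 17) - 1*5) = 4 + (8 - 5) = 4 + 3 = 7)
z = 315/418 (z = -5/(-22) - 10/(-19) = -5*(-1/22) - 10*(-1/19) = 5/22 + 10/19 = 315/418 ≈ 0.75359)
(27*r)*z = (27*7)*(315/418) = 189*(315/418) = 59535/418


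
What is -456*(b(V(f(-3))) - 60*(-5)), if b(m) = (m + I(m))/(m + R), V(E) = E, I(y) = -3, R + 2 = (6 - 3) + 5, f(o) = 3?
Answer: -136800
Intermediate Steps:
R = 6 (R = -2 + ((6 - 3) + 5) = -2 + (3 + 5) = -2 + 8 = 6)
b(m) = (-3 + m)/(6 + m) (b(m) = (m - 3)/(m + 6) = (-3 + m)/(6 + m))
-456*(b(V(f(-3))) - 60*(-5)) = -456*((-3 + 3)/(6 + 3) - 60*(-5)) = -456*(0/9 + 300) = -456*((1/9)*0 + 300) = -456*(0 + 300) = -456*300 = -136800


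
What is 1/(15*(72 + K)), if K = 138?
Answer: 1/3150 ≈ 0.00031746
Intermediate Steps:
1/(15*(72 + K)) = 1/(15*(72 + 138)) = 1/(15*210) = 1/3150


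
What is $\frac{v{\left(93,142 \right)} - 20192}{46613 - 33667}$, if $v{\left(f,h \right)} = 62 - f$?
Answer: $- \frac{20223}{12946} \approx -1.5621$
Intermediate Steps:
$\frac{v{\left(93,142 \right)} - 20192}{46613 - 33667} = \frac{\left(62 - 93\right) - 20192}{46613 - 33667} = \frac{-31 - 20192}{12946} = \left(-20223\right) \frac{1}{12946} = - \frac{20223}{12946}$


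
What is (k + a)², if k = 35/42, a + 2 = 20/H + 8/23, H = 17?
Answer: 703921/5503716 ≈ 0.12790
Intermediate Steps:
a = -186/391 (a = -2 + (20/17 + 8/23) = -2 + 596/391 = -186/391 ≈ -0.47570)
k = ⅚ (k = 35*(1/42) = ⅚ ≈ 0.83333)
(k + a)² = (⅚ - 186/391)² = (839/2346)² = 703921/5503716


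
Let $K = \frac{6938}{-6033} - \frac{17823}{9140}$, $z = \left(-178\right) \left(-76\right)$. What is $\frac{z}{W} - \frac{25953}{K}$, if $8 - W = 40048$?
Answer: $\frac{15672469831423}{1872105235} \approx 8371.6$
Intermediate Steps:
$W = -40040$ ($W = 8 - 40048 = -40040$)
$z = 13528$
$K = - \frac{374047}{120660}$ ($K = 6938 \left(- \frac{1}{6033}\right) - \frac{39}{20} = - \frac{6938}{6033} - \frac{39}{20} = - \frac{374047}{120660} \approx -3.1$)
$\frac{z}{W} - \frac{25953}{K} = \frac{13528}{-40040} - \frac{25953}{- \frac{374047}{120660}} = 13528 \left(- \frac{1}{40040}\right) - - \frac{3131488980}{374047} = - \frac{1691}{5005} + \frac{3131488980}{374047} = \frac{15672469831423}{1872105235}$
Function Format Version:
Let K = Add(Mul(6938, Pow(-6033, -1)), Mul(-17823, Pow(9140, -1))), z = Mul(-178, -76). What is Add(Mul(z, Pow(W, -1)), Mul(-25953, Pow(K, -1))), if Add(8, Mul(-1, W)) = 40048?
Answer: Rational(15672469831423, 1872105235) ≈ 8371.6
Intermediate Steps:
W = -40040 (W = Add(8, Mul(-1, 40048)) = Add(8, -40048) = -40040)
z = 13528
K = Rational(-374047, 120660) (K = Add(Mul(6938, Rational(-1, 6033)), Mul(-17823, Rational(1, 9140))) = Add(Rational(-6938, 6033), Rational(-39, 20)) = Rational(-374047, 120660) ≈ -3.1000)
Add(Mul(z, Pow(W, -1)), Mul(-25953, Pow(K, -1))) = Add(Mul(13528, Pow(-40040, -1)), Mul(-25953, Pow(Rational(-374047, 120660), -1))) = Add(Mul(13528, Rational(-1, 40040)), Mul(-25953, Rational(-120660, 374047))) = Add(Rational(-1691, 5005), Rational(3131488980, 374047)) = Rational(15672469831423, 1872105235)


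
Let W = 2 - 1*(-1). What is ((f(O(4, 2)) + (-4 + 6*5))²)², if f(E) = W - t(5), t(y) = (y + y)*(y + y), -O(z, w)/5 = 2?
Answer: 25411681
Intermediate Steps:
O(z, w) = -10 (O(z, w) = -5*2 = -10)
W = 3 (W = 2 + 1 = 3)
t(y) = 4*y² (t(y) = (2*y)*(2*y) = 4*y²)
f(E) = -97 (f(E) = 3 - 4*5² = 3 - 4*25 = 3 - 1*100 = 3 - 100 = -97)
((f(O(4, 2)) + (-4 + 6*5))²)² = ((-97 + (-4 + 6*5))²)² = ((-97 + (-4 + 30))²)² = ((-97 + 26)²)² = ((-71)²)² = 5041² = 25411681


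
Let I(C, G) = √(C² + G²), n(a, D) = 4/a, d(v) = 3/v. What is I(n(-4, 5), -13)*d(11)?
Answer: 3*√170/11 ≈ 3.5559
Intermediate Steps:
I(n(-4, 5), -13)*d(11) = √((4/(-4))² + (-13)²)*(3/11) = √((4*(-¼))² + 169)*(3*(1/11)) = √((-1)² + 169)*(3/11) = √(1 + 169)*(3/11) = √170*(3/11) = 3*√170/11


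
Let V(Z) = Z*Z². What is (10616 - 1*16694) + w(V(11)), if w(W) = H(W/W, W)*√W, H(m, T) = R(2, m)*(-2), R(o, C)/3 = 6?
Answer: -6078 - 396*√11 ≈ -7391.4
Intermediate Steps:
R(o, C) = 18 (R(o, C) = 3*6 = 18)
H(m, T) = -36 (H(m, T) = 18*(-2) = -36)
V(Z) = Z³
w(W) = -36*√W
(10616 - 1*16694) + w(V(11)) = (10616 - 1*16694) - 36*11*√11 = (10616 - 16694) - 396*√11 = -6078 - 396*√11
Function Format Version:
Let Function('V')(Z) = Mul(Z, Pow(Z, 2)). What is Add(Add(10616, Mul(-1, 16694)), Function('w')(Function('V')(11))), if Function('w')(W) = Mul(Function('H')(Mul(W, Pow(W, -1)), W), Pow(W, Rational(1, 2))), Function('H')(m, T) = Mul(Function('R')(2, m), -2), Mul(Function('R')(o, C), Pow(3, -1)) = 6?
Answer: Add(-6078, Mul(-396, Pow(11, Rational(1, 2)))) ≈ -7391.4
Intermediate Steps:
Function('R')(o, C) = 18 (Function('R')(o, C) = Mul(3, 6) = 18)
Function('H')(m, T) = -36 (Function('H')(m, T) = Mul(18, -2) = -36)
Function('V')(Z) = Pow(Z, 3)
Function('w')(W) = Mul(-36, Pow(W, Rational(1, 2)))
Add(Add(10616, Mul(-1, 16694)), Function('w')(Function('V')(11))) = Add(Add(10616, Mul(-1, 16694)), Mul(-36, Pow(Pow(11, 3), Rational(1, 2)))) = Add(Add(10616, -16694), Mul(-36, Pow(1331, Rational(1, 2)))) = Add(-6078, Mul(-36, Mul(11, Pow(11, Rational(1, 2))))) = Add(-6078, Mul(-396, Pow(11, Rational(1, 2))))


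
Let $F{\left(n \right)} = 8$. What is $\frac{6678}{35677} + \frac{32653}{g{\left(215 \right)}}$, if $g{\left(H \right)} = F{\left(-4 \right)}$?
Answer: $\frac{1165014505}{285416} \approx 4081.8$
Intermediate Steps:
$g{\left(H \right)} = 8$
$\frac{6678}{35677} + \frac{32653}{g{\left(215 \right)}} = \frac{6678}{35677} + \frac{32653}{8} = \frac{1165014505}{285416}$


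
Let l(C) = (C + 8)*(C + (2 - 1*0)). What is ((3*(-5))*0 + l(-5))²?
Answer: 81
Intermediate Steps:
l(C) = (2 + C)*(8 + C) (l(C) = (8 + C)*(C + (2 + 0)) = (8 + C)*(C + 2) = (8 + C)*(2 + C) = (2 + C)*(8 + C))
((3*(-5))*0 + l(-5))² = ((3*(-5))*0 + (16 + (-5)² + 10*(-5)))² = (-15*0 + (16 + 25 - 50))² = (0 - 9)² = (-9)² = 81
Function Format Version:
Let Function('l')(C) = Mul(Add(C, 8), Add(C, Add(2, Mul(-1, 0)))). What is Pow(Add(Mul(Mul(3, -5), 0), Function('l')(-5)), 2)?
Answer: 81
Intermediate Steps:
Function('l')(C) = Mul(Add(2, C), Add(8, C)) (Function('l')(C) = Mul(Add(8, C), Add(C, Add(2, 0))) = Mul(Add(8, C), Add(C, 2)) = Mul(Add(8, C), Add(2, C)) = Mul(Add(2, C), Add(8, C)))
Pow(Add(Mul(Mul(3, -5), 0), Function('l')(-5)), 2) = Pow(Add(Mul(Mul(3, -5), 0), Add(16, Pow(-5, 2), Mul(10, -5))), 2) = Pow(Add(Mul(-15, 0), Add(16, 25, -50)), 2) = Pow(Add(0, -9), 2) = Pow(-9, 2) = 81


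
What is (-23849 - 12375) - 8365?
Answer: -44589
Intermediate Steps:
(-23849 - 12375) - 8365 = -36224 - 8365 = -44589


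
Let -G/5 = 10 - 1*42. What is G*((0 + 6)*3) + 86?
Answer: 2966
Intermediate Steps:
G = 160 (G = -5*(10 - 1*42) = -5*(10 - 42) = -5*(-32) = 160)
G*((0 + 6)*3) + 86 = 160*((0 + 6)*3) + 86 = 160*(6*3) + 86 = 160*18 + 86 = 2880 + 86 = 2966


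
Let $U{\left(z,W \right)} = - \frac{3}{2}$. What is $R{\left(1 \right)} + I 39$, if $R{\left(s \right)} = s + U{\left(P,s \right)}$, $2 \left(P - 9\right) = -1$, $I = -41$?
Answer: $- \frac{3199}{2} \approx -1599.5$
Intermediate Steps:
$P = \frac{17}{2}$ ($P = 9 + \frac{1}{2} \left(-1\right) = 9 - \frac{1}{2} = \frac{17}{2} \approx 8.5$)
$U{\left(z,W \right)} = - \frac{3}{2}$ ($U{\left(z,W \right)} = \left(-3\right) \frac{1}{2} = - \frac{3}{2}$)
$R{\left(s \right)} = - \frac{3}{2} + s$ ($R{\left(s \right)} = s - \frac{3}{2} = - \frac{3}{2} + s$)
$R{\left(1 \right)} + I 39 = \left(- \frac{3}{2} + 1\right) - 1599 = - \frac{1}{2} - 1599 = - \frac{3199}{2}$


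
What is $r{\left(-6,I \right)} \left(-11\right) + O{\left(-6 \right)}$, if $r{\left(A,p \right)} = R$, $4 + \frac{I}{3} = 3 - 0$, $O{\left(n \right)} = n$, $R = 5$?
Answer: $-61$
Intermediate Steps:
$I = -3$ ($I = -12 + 3 \left(3 - 0\right) = -12 + 3 \left(3 + 0\right) = -12 + 3 \cdot 3 = -12 + 9 = -3$)
$r{\left(A,p \right)} = 5$
$r{\left(-6,I \right)} \left(-11\right) + O{\left(-6 \right)} = 5 \left(-11\right) - 6 = -55 - 6 = -61$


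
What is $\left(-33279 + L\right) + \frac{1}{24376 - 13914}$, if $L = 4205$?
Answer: $- \frac{304172187}{10462} \approx -29074.0$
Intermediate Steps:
$\left(-33279 + L\right) + \frac{1}{24376 - 13914} = \left(-33279 + 4205\right) + \frac{1}{24376 - 13914} = -29074 + \frac{1}{10462} = - \frac{304172187}{10462}$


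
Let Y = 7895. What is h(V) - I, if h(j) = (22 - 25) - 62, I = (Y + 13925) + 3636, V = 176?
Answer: -25521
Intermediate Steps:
I = 25456 (I = (7895 + 13925) + 3636 = 21820 + 3636 = 25456)
h(j) = -65 (h(j) = -3 - 62 = -65)
h(V) - I = -65 - 1*25456 = -65 - 25456 = -25521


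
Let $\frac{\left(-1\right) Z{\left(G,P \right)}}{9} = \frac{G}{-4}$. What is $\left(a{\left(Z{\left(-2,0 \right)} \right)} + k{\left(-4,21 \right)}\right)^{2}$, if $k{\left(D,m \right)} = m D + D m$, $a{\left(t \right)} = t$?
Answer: $\frac{119025}{4} \approx 29756.0$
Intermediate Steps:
$Z{\left(G,P \right)} = \frac{9 G}{4}$ ($Z{\left(G,P \right)} = - 9 \frac{G}{-4} = - 9 G \left(- \frac{1}{4}\right) = - 9 \left(- \frac{G}{4}\right) = \frac{9 G}{4}$)
$k{\left(D,m \right)} = 2 D m$ ($k{\left(D,m \right)} = D m + D m = 2 D m$)
$\left(a{\left(Z{\left(-2,0 \right)} \right)} + k{\left(-4,21 \right)}\right)^{2} = \left(\frac{9}{4} \left(-2\right) + 2 \left(-4\right) 21\right)^{2} = \left(- \frac{9}{2} - 168\right)^{2} = \left(- \frac{345}{2}\right)^{2} = \frac{119025}{4}$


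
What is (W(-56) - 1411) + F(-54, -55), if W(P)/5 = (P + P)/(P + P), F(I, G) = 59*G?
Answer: -4651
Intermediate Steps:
W(P) = 5 (W(P) = 5*((P + P)/(P + P)) = 5*((2*P)/((2*P))) = 5*((2*P)*(1/(2*P))) = 5*1 = 5)
(W(-56) - 1411) + F(-54, -55) = (5 - 1411) + 59*(-55) = -1406 - 3245 = -4651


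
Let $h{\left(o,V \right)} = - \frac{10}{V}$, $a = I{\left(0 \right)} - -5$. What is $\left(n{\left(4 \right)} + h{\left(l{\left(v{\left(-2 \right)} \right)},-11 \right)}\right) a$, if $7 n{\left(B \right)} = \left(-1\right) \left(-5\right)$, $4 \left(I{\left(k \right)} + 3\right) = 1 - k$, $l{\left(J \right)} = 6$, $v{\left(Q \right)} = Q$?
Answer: $\frac{1125}{308} \approx 3.6526$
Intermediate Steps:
$I{\left(k \right)} = - \frac{11}{4} - \frac{k}{4}$ ($I{\left(k \right)} = -3 + \frac{1 - k}{4} = -3 - \left(- \frac{1}{4} + \frac{k}{4}\right) = - \frac{11}{4} - \frac{k}{4}$)
$a = \frac{9}{4}$ ($a = \left(- \frac{11}{4} - 0\right) - -5 = \left(- \frac{11}{4} + 0\right) + 5 = - \frac{11}{4} + 5 = \frac{9}{4} \approx 2.25$)
$n{\left(B \right)} = \frac{5}{7}$ ($n{\left(B \right)} = \frac{\left(-1\right) \left(-5\right)}{7} = \frac{1}{7} \cdot 5 = \frac{5}{7}$)
$\left(n{\left(4 \right)} + h{\left(l{\left(v{\left(-2 \right)} \right)},-11 \right)}\right) a = \left(\frac{5}{7} - \frac{10}{-11}\right) \frac{9}{4} = \left(\frac{5}{7} - - \frac{10}{11}\right) \frac{9}{4} = \left(\frac{5}{7} + \frac{10}{11}\right) \frac{9}{4} = \frac{125}{77} \cdot \frac{9}{4} = \frac{1125}{308}$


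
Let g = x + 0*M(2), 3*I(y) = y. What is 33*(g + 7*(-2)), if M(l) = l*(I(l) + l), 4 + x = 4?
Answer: -462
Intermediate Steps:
x = 0 (x = -4 + 4 = 0)
I(y) = y/3
M(l) = 4*l²/3 (M(l) = l*(l/3 + l) = l*(4*l/3) = 4*l²/3)
g = 0 (g = 0 + 0*((4/3)*2²) = 0 + 0*((4/3)*4) = 0 + 0*(16/3) = 0 + 0 = 0)
33*(g + 7*(-2)) = 33*(0 + 7*(-2)) = 33*(0 - 14) = 33*(-14) = -462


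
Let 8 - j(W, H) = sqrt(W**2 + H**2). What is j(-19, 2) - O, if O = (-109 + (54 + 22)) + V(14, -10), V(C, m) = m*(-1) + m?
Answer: 41 - sqrt(365) ≈ 21.895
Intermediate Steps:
V(C, m) = 0 (V(C, m) = -m + m = 0)
O = -33 (O = (-109 + (54 + 22)) + 0 = (-109 + 76) + 0 = -33 + 0 = -33)
j(W, H) = 8 - sqrt(H**2 + W**2) (j(W, H) = 8 - sqrt(W**2 + H**2) = 8 - sqrt(H**2 + W**2))
j(-19, 2) - O = (8 - sqrt(2**2 + (-19)**2)) - 1*(-33) = (8 - sqrt(4 + 361)) + 33 = (8 - sqrt(365)) + 33 = 41 - sqrt(365)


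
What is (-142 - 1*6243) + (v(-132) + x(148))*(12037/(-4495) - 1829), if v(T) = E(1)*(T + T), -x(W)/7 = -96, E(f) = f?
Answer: -3387924511/4495 ≈ -7.5371e+5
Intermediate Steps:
x(W) = 672 (x(W) = -7*(-96) = 672)
v(T) = 2*T (v(T) = 1*(T + T) = 1*(2*T) = 2*T)
(-142 - 1*6243) + (v(-132) + x(148))*(12037/(-4495) - 1829) = (-142 - 1*6243) + (2*(-132) + 672)*(12037/(-4495) - 1829) = (-142 - 6243) + (-264 + 672)*(12037*(-1/4495) - 1829) = -6385 + 408*(-12037/4495 - 1829) = -6385 + 408*(-8233392/4495) = -6385 - 3359223936/4495 = -3387924511/4495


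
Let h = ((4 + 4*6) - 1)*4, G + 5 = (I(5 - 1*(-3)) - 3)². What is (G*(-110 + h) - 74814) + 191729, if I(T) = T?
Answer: 116875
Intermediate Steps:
G = 20 (G = -5 + ((5 - 1*(-3)) - 3)² = -5 + ((5 + 3) - 3)² = -5 + (8 - 3)² = -5 + 5² = -5 + 25 = 20)
h = 108 (h = ((4 + 24) - 1)*4 = (28 - 1)*4 = 27*4 = 108)
(G*(-110 + h) - 74814) + 191729 = (20*(-110 + 108) - 74814) + 191729 = (20*(-2) - 74814) + 191729 = (-40 - 74814) + 191729 = -74854 + 191729 = 116875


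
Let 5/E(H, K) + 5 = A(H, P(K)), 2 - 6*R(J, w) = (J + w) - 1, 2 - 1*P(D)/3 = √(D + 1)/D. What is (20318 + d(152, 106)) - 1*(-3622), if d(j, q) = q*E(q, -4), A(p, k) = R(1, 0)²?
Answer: 524295/22 ≈ 23832.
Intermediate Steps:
P(D) = 6 - 3*√(1 + D)/D (P(D) = 6 - 3*√(D + 1)/D = 6 - 3*√(1 + D)/D)
R(J, w) = ½ - J/6 - w/6 (R(J, w) = ⅓ - ((J + w) - 1)/6 = ⅓ - (-1 + J + w)/6 = ⅓ + (⅙ - J/6 - w/6) = ½ - J/6 - w/6)
A(p, k) = ⅑ (A(p, k) = (½ - ⅙*1 - ⅙*0)² = (½ - ⅙ + 0)² = (⅓)² = ⅑)
E(H, K) = -45/44 (E(H, K) = 5/(-5 + ⅑) = 5/(-44/9) = 5*(-9/44) = -45/44)
d(j, q) = -45*q/44 (d(j, q) = q*(-45/44) = -45*q/44)
(20318 + d(152, 106)) - 1*(-3622) = (20318 - 45/44*106) - 1*(-3622) = (20318 - 2385/22) + 3622 = 444611/22 + 3622 = 524295/22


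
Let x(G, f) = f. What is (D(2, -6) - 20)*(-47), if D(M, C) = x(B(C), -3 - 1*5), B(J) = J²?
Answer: 1316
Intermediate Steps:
D(M, C) = -8 (D(M, C) = -3 - 1*5 = -3 - 5 = -8)
(D(2, -6) - 20)*(-47) = (-8 - 20)*(-47) = -28*(-47) = 1316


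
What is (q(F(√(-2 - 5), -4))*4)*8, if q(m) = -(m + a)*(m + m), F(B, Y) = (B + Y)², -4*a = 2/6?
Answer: 23536 + 27520*I*√7/3 ≈ 23536.0 + 24270.0*I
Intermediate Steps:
a = -1/12 (a = -1/(2*6) = -¼*⅓ = -1/12 ≈ -0.083333)
q(m) = -2*m*(-1/12 + m) (q(m) = -(m - 1/12)*(m + m) = -(-1/12 + m)*2*m = -2*m*(-1/12 + m))
(q(F(√(-2 - 5), -4))*4)*8 = (((√(-2 - 5) - 4)²*(1 - 12*(√(-2 - 5) - 4)²)/6)*4)*8 = (((√(-7) - 4)²*(1 - 12*(√(-7) - 4)²)/6)*4)*8 = (((I*√7 - 4)²*(1 - 12*(I*√7 - 4)²)/6)*4)*8 = (((-4 + I*√7)²*(1 - 12*(-4 + I*√7)²)/6)*4)*8 = (2*(-4 + I*√7)²*(1 - 12*(-4 + I*√7)²)/3)*8 = 16*(-4 + I*√7)²*(1 - 12*(-4 + I*√7)²)/3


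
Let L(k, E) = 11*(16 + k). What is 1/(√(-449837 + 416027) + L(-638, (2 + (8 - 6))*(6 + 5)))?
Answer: -3421/23423387 - 7*I*√690/46846774 ≈ -0.00014605 - 3.925e-6*I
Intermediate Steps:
L(k, E) = 176 + 11*k
1/(√(-449837 + 416027) + L(-638, (2 + (8 - 6))*(6 + 5))) = 1/(√(-449837 + 416027) + (176 + 11*(-638))) = 1/(√(-33810) + (176 - 7018)) = 1/(7*I*√690 - 6842) = 1/(-6842 + 7*I*√690)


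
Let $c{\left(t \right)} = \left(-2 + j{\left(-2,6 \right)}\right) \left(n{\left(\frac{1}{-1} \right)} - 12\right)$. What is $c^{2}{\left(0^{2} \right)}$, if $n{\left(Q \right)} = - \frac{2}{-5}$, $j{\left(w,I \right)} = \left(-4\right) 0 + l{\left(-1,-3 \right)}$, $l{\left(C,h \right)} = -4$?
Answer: $\frac{121104}{25} \approx 4844.2$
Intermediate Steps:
$j{\left(w,I \right)} = -4$ ($j{\left(w,I \right)} = \left(-4\right) 0 - 4 = 0 - 4 = -4$)
$n{\left(Q \right)} = \frac{2}{5}$ ($n{\left(Q \right)} = \left(-2\right) \left(- \frac{1}{5}\right) = \frac{2}{5}$)
$c{\left(t \right)} = \frac{348}{5}$ ($c{\left(t \right)} = \left(-2 - 4\right) \left(\frac{2}{5} - 12\right) = \left(-6\right) \left(- \frac{58}{5}\right) = \frac{348}{5}$)
$c^{2}{\left(0^{2} \right)} = \left(\frac{348}{5}\right)^{2} = \frac{121104}{25}$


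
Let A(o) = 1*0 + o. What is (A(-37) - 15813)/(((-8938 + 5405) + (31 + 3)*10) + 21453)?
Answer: -1585/1826 ≈ -0.86802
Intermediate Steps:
A(o) = o (A(o) = 0 + o = o)
(A(-37) - 15813)/(((-8938 + 5405) + (31 + 3)*10) + 21453) = (-37 - 15813)/(((-8938 + 5405) + (31 + 3)*10) + 21453) = -15850/((-3533 + 34*10) + 21453) = -15850/((-3533 + 340) + 21453) = -15850/(-3193 + 21453) = -15850/18260 = -15850*1/18260 = -1585/1826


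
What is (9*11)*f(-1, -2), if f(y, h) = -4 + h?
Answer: -594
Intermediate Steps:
(9*11)*f(-1, -2) = (9*11)*(-4 - 2) = 99*(-6) = -594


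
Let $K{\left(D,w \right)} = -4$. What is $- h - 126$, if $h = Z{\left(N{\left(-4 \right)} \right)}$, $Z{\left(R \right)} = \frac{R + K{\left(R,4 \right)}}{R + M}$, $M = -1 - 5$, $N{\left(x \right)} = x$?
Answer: $- \frac{634}{5} \approx -126.8$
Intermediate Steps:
$M = -6$
$Z{\left(R \right)} = \frac{-4 + R}{-6 + R}$ ($Z{\left(R \right)} = \frac{R - 4}{R - 6} = \frac{-4 + R}{-6 + R}$)
$h = \frac{4}{5}$ ($h = \frac{-4 - 4}{-6 - 4} = \frac{1}{-10} \left(-8\right) = \left(- \frac{1}{10}\right) \left(-8\right) = \frac{4}{5} \approx 0.8$)
$- h - 126 = \left(-1\right) \frac{4}{5} - 126 = - \frac{4}{5} - 126 = - \frac{634}{5}$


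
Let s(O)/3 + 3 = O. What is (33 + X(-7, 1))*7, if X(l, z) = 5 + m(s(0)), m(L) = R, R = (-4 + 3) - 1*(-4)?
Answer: 287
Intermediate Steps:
s(O) = -9 + 3*O
R = 3 (R = -1 + 4 = 3)
m(L) = 3
X(l, z) = 8 (X(l, z) = 5 + 3 = 8)
(33 + X(-7, 1))*7 = (33 + 8)*7 = 41*7 = 287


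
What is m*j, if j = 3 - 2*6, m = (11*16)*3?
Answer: -4752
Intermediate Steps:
m = 528 (m = 176*3 = 528)
j = -9 (j = 3 - 12 = -9)
m*j = 528*(-9) = -4752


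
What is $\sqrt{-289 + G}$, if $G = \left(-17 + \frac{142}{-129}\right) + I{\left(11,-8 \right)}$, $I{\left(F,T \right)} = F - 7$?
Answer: $\frac{10 i \sqrt{50439}}{129} \approx 17.41 i$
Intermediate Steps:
$I{\left(F,T \right)} = -7 + F$ ($I{\left(F,T \right)} = F - 7 = -7 + F$)
$G = - \frac{1819}{129}$ ($G = \left(-17 + \frac{142}{-129}\right) + \left(-7 + 11\right) = \left(-17 + 142 \left(- \frac{1}{129}\right)\right) + 4 = \left(-17 - \frac{142}{129}\right) + 4 = - \frac{2335}{129} + 4 = - \frac{1819}{129} \approx -14.101$)
$\sqrt{-289 + G} = \sqrt{-289 - \frac{1819}{129}} = \sqrt{- \frac{39100}{129}} = \frac{10 i \sqrt{50439}}{129}$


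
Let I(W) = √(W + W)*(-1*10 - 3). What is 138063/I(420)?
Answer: -46021*√210/1820 ≈ -366.43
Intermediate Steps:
I(W) = -13*√2*√W (I(W) = √(2*W)*(-10 - 3) = (√2*√W)*(-13) = -13*√2*√W)
138063/I(420) = 138063/((-13*√2*√420)) = 138063/((-13*√2*2*√105)) = 138063/((-26*√210)) = 138063*(-√210/5460) = -46021*√210/1820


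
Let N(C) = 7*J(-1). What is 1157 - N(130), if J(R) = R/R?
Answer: 1150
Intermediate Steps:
J(R) = 1
N(C) = 7 (N(C) = 7*1 = 7)
1157 - N(130) = 1157 - 1*7 = 1157 - 7 = 1150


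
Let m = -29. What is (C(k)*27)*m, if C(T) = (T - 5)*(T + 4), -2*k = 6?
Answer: 6264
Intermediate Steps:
k = -3 (k = -½*6 = -3)
C(T) = (-5 + T)*(4 + T)
(C(k)*27)*m = ((-20 + (-3)² - 1*(-3))*27)*(-29) = ((-20 + 9 + 3)*27)*(-29) = -8*27*(-29) = -216*(-29) = 6264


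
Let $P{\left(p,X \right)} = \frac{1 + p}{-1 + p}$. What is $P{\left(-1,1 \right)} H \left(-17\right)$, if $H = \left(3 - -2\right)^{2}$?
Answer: $0$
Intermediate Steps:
$P{\left(p,X \right)} = \frac{1 + p}{-1 + p}$
$H = 25$ ($H = \left(3 + 2\right)^{2} = 5^{2} = 25$)
$P{\left(-1,1 \right)} H \left(-17\right) = \frac{1 - 1}{-1 - 1} \cdot 25 \left(-17\right) = \frac{1}{-2} \cdot 0 \cdot 25 \left(-17\right) = \left(- \frac{1}{2}\right) 0 \cdot 25 \left(-17\right) = 0 \cdot 25 \left(-17\right) = 0 \left(-17\right) = 0$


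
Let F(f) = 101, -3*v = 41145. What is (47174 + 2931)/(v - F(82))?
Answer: -4555/1256 ≈ -3.6266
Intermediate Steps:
v = -13715 (v = -⅓*41145 = -13715)
(47174 + 2931)/(v - F(82)) = (47174 + 2931)/(-13715 - 1*101) = 50105/(-13715 - 101) = 50105/(-13816) = 50105*(-1/13816) = -4555/1256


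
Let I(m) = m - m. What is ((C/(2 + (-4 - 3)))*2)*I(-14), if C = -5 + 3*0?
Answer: 0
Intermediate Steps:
C = -5 (C = -5 + 0 = -5)
I(m) = 0
((C/(2 + (-4 - 3)))*2)*I(-14) = ((-5/(2 + (-4 - 3)))*2)*0 = ((-5/(2 - 7))*2)*0 = ((-5/(-5))*2)*0 = (-1/5*(-5)*2)*0 = (1*2)*0 = 2*0 = 0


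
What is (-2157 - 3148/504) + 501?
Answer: -209443/126 ≈ -1662.2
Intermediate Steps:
(-2157 - 3148/504) + 501 = (-2157 - 3148*1/504) + 501 = (-2157 - 787/126) + 501 = -272569/126 + 501 = -209443/126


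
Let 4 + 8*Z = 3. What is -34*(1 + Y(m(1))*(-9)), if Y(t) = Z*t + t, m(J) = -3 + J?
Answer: -1139/2 ≈ -569.50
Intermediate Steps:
Z = -⅛ (Z = -½ + (⅛)*3 = -½ + 3/8 = -⅛ ≈ -0.12500)
Y(t) = 7*t/8 (Y(t) = -t/8 + t = 7*t/8)
-34*(1 + Y(m(1))*(-9)) = -34*(1 + (7*(-3 + 1)/8)*(-9)) = -34*(1 + ((7/8)*(-2))*(-9)) = -34*(1 - 7/4*(-9)) = -34*(1 + 63/4) = -34*67/4 = -1139/2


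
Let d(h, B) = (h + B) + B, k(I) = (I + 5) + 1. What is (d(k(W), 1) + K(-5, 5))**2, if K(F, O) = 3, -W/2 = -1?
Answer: 169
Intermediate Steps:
W = 2 (W = -2*(-1) = 2)
k(I) = 6 + I (k(I) = (5 + I) + 1 = 6 + I)
d(h, B) = h + 2*B (d(h, B) = (B + h) + B = h + 2*B)
(d(k(W), 1) + K(-5, 5))**2 = (((6 + 2) + 2*1) + 3)**2 = ((8 + 2) + 3)**2 = (10 + 3)**2 = 13**2 = 169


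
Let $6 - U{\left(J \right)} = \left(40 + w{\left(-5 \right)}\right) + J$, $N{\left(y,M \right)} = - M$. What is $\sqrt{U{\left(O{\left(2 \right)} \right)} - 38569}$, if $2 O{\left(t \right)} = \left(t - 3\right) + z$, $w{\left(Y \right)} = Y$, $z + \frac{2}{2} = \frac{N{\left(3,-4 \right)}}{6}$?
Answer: $\frac{4 i \sqrt{21711}}{3} \approx 196.46 i$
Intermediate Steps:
$z = - \frac{1}{3}$ ($z = -1 + \frac{\left(-1\right) \left(-4\right)}{6} = -1 + 4 \cdot \frac{1}{6} = -1 + \frac{2}{3} = - \frac{1}{3} \approx -0.33333$)
$O{\left(t \right)} = - \frac{5}{3} + \frac{t}{2}$ ($O{\left(t \right)} = \frac{\left(t - 3\right) - \frac{1}{3}}{2} = \frac{\left(-3 + t\right) - \frac{1}{3}}{2} = \frac{- \frac{10}{3} + t}{2} = - \frac{5}{3} + \frac{t}{2}$)
$U{\left(J \right)} = -29 - J$ ($U{\left(J \right)} = 6 - \left(\left(40 - 5\right) + J\right) = 6 - \left(35 + J\right) = -29 - J$)
$\sqrt{U{\left(O{\left(2 \right)} \right)} - 38569} = \sqrt{\left(-29 - \left(- \frac{5}{3} + \frac{1}{2} \cdot 2\right)\right) - 38569} = \sqrt{\left(-29 - \left(- \frac{5}{3} + 1\right)\right) - 38569} = \sqrt{\left(-29 - - \frac{2}{3}\right) - 38569} = \sqrt{\left(-29 + \frac{2}{3}\right) - 38569} = \sqrt{- \frac{85}{3} - 38569} = \sqrt{- \frac{115792}{3}} = \frac{4 i \sqrt{21711}}{3}$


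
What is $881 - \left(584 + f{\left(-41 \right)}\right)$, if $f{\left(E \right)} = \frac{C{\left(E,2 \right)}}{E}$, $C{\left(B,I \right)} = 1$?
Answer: $\frac{12178}{41} \approx 297.02$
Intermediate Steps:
$f{\left(E \right)} = \frac{1}{E}$ ($f{\left(E \right)} = 1 \frac{1}{E} = \frac{1}{E}$)
$881 - \left(584 + f{\left(-41 \right)}\right) = 881 + \left(292 \left(-2\right) - \frac{1}{-41}\right) = 881 - \frac{23943}{41} = \frac{12178}{41}$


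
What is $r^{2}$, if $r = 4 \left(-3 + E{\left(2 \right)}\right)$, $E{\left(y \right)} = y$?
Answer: $16$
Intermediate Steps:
$r = -4$ ($r = 4 \left(-3 + 2\right) = 4 \left(-1\right) = -4$)
$r^{2} = \left(-4\right)^{2} = 16$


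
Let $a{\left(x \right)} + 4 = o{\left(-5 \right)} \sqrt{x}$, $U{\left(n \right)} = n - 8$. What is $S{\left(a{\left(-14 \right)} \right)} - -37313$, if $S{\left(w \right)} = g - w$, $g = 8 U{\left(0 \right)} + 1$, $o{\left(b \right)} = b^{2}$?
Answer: $37254 - 25 i \sqrt{14} \approx 37254.0 - 93.541 i$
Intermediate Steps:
$U{\left(n \right)} = -8 + n$ ($U{\left(n \right)} = n - 8 = -8 + n$)
$g = -63$ ($g = 8 \left(-8 + 0\right) + 1 = 8 \left(-8\right) + 1 = -64 + 1 = -63$)
$a{\left(x \right)} = -4 + 25 \sqrt{x}$ ($a{\left(x \right)} = -4 + \left(-5\right)^{2} \sqrt{x} = -4 + 25 \sqrt{x}$)
$S{\left(w \right)} = -63 - w$
$S{\left(a{\left(-14 \right)} \right)} - -37313 = \left(-63 - \left(-4 + 25 \sqrt{-14}\right)\right) - -37313 = \left(-63 - \left(-4 + 25 i \sqrt{14}\right)\right) + 37313 = \left(-63 + \left(4 - 25 i \sqrt{14}\right)\right) + 37313 = \left(-59 - 25 i \sqrt{14}\right) + 37313 = 37254 - 25 i \sqrt{14}$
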